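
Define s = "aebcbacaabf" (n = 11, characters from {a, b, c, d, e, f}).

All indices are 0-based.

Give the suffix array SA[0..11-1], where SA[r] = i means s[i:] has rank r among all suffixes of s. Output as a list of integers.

[7, 8, 5, 0, 4, 2, 9, 6, 3, 1, 10]

rank | idx | suffix
   0 |   7 | aabf
   1 |   8 | abf
   2 |   5 | acaabf
   3 |   0 | aebcbacaabf
   4 |   4 | bacaabf
   5 |   2 | bcbacaabf
   6 |   9 | bf
   7 |   6 | caabf
   8 |   3 | cbacaabf
   9 |   1 | ebcbacaabf
  10 |  10 | f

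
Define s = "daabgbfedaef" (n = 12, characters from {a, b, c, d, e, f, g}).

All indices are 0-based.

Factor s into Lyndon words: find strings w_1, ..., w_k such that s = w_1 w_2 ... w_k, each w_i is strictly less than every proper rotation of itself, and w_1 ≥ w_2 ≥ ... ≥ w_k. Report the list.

emit factor 1: 'd' (i=0, period=1)
emit factor 2: 'aabgbfedaef' (i=1, period=11)

["d", "aabgbfedaef"]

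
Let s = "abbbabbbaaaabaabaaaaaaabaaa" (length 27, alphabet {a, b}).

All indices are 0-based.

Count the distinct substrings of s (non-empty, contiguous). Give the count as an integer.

sorted suffixes:
  #0 SA[0]=26  'a'
  #1 SA[1]=25  'aa'
  #2 SA[2]=24  'aaa'
  #3 SA[3]=16  'aaaaaaabaaa'
  #4 SA[4]=17  'aaaaaabaaa'
  #5 SA[5]=18  'aaaaabaaa'
  #6 SA[6]=19  'aaaabaaa'
  #7 SA[7]=8  'aaaabaabaaaaaaabaaa'
  #8 SA[8]=20  'aaabaaa'
  #9 SA[9]=9  'aaabaabaaaaaaabaaa'
  #10 SA[10]=21  'aabaaa'
  #11 SA[11]=13  'aabaaaaaaabaaa'
  #12 SA[12]=10  'aabaabaaaaaaabaaa'
  #13 SA[13]=22  'abaaa'
  #14 SA[14]=14  'abaaaaaaabaaa'
  #15 SA[15]=11  'abaabaaaaaaabaaa'
  #16 SA[16]=4  'abbbaaaabaabaaaaaaabaaa'
  #17 SA[17]=0  'abbbabbbaaaabaabaaaaaaabaaa'
  #18 SA[18]=23  'baaa'
  #19 SA[19]=15  'baaaaaaabaaa'
  #20 SA[20]=7  'baaaabaabaaaaaaabaaa'
  #21 SA[21]=12  'baabaaaaaaabaaa'
  #22 SA[22]=3  'babbbaaaabaabaaaaaaabaaa'
  #23 SA[23]=6  'bbaaaabaabaaaaaaabaaa'
  #24 SA[24]=2  'bbabbbaaaabaabaaaaaaabaaa'
  #25 SA[25]=5  'bbbaaaabaabaaaaaaabaaa'
  #26 SA[26]=1  'bbbabbbaaaabaabaaaaaaabaaa'

SA = [26, 25, 24, 16, 17, 18, 19, 8, 20, 9, 21, 13, 10, 22, 14, 11, 4, 0, 23, 15, 7, 12, 3, 6, 2, 5, 1]
i: (SA[i-1],SA[i]) lcp shared
  1: (26,25) 1 'a'
  2: (25,24) 2 'aa'
  3: (24,16) 3 'aaa'
  4: (16,17) 6 'aaaaaa'
  5: (17,18) 5 'aaaaa'
  6: (18,19) 4 'aaaa'
  7: (19,8) 7 'aaaabaa'
  8: (8,20) 3 'aaa'
  9: (20,9) 6 'aaabaa'
  10: (9,21) 2 'aa'
  11: (21,13) 6 'aabaaa'
  12: (13,10) 5 'aabaa'
  13: (10,22) 1 'a'
  14: (22,14) 5 'abaaa'
  15: (14,11) 4 'abaa'
  16: (11,4) 2 'ab'
  17: (4,0) 5 'abbba'
  18: (0,23) 0 ''
  19: (23,15) 4 'baaa'
  20: (15,7) 5 'baaaa'
  21: (7,12) 3 'baa'
  22: (12,3) 2 'ba'
  23: (3,6) 1 'b'
  24: (6,2) 3 'bba'
  25: (2,5) 2 'bb'
  26: (5,1) 4 'bbba'

n(n+1)/2 = 27·28/2 = 378
Σ LCP = 0 + 1 + 2 + 3 + 6 + 5 + 4 + 7 + 3 + 6 + 2 + 6 + 5 + 1 + 5 + 4 + 2 + 5 + 0 + 4 + 5 + 3 + 2 + 1 + 3 + 2 + 4 = 91
distinct = 378 − 91 = 287

287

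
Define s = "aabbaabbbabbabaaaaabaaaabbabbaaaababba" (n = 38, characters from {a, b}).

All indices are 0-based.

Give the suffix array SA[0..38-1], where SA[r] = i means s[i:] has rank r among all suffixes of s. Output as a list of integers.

rank→(start, suffix):
  0 → (37, 'a')
  1 → (14, 'aaaaabaaaabbabbaaaababba')
  2 → (15, 'aaaabaaaabbabbaaaababba')
  3 → (29, 'aaaababba')
  4 → (20, 'aaaabbabbaaaababba')
  5 → (16, 'aaabaaaabbabbaaaababba')
  6 → (30, 'aaababba')
  7 → (21, 'aaabbabbaaaababba')
  8 → (17, 'aabaaaabbabbaaaababba')
  9 → (31, 'aababba')
  10 → (0, 'aabbaabbbabbabaaaaabaaaabbabbaaaababba')
  11 → (22, 'aabbabbaaaababba')
  12 → (4, 'aabbbabbabaaaaabaaaabbabbaaaababba')
  13 → (12, 'abaaaaabaaaabbabbaaaababba')
  14 → (18, 'abaaaabbabbaaaababba')
  15 → (32, 'ababba')
  16 → (34, 'abba')
  17 → (26, 'abbaaaababba')
  18 → (1, 'abbaabbbabbabaaaaabaaaabbabbaaaababba')
  19 → (9, 'abbabaaaaabaaaabbabbaaaababba')
  20 → (23, 'abbabbaaaababba')
  21 → (5, 'abbbabbabaaaaabaaaabbabbaaaababba')
  22 → (36, 'ba')
  23 → (13, 'baaaaabaaaabbabbaaaababba')
  24 → (28, 'baaaababba')
  25 → (19, 'baaaabbabbaaaababba')
  26 → (3, 'baabbbabbabaaaaabaaaabbabbaaaababba')
  27 → (11, 'babaaaaabaaaabbabbaaaababba')
  28 → (33, 'babba')
  29 → (25, 'babbaaaababba')
  30 → (8, 'babbabaaaaabaaaabbabbaaaababba')
  31 → (35, 'bba')
  32 → (27, 'bbaaaababba')
  33 → (2, 'bbaabbbabbabaaaaabaaaabbabbaaaababba')
  34 → (10, 'bbabaaaaabaaaabbabbaaaababba')
  35 → (24, 'bbabbaaaababba')
  36 → (7, 'bbabbabaaaaabaaaabbabbaaaababba')
  37 → (6, 'bbbabbabaaaaabaaaabbabbaaaababba')

[37, 14, 15, 29, 20, 16, 30, 21, 17, 31, 0, 22, 4, 12, 18, 32, 34, 26, 1, 9, 23, 5, 36, 13, 28, 19, 3, 11, 33, 25, 8, 35, 27, 2, 10, 24, 7, 6]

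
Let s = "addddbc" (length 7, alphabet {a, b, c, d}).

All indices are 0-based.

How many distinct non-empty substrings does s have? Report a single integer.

22

rank | idx | suffix
   0 |   0 | addddbc
   1 |   5 | bc
   2 |   6 | c
   3 |   4 | dbc
   4 |   3 | ddbc
   5 |   2 | dddbc
   6 |   1 | ddddbc

SA = [0, 5, 6, 4, 3, 2, 1]
[i] adj suffixes → lcp
  [1] 0/5 → 0 ('')
  [2] 5/6 → 0 ('')
  [3] 6/4 → 0 ('')
  [4] 4/3 → 1 ('d')
  [5] 3/2 → 2 ('dd')
  [6] 2/1 → 3 ('ddd')

n(n+1)/2 = 7·8/2 = 28
Σ LCP = 0 + 0 + 0 + 0 + 1 + 2 + 3 = 6
distinct = 28 − 6 = 22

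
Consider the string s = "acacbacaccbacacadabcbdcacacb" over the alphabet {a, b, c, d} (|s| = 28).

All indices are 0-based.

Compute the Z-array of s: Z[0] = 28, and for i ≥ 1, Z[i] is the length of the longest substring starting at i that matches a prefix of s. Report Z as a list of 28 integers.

Z[0]=28
i=1: fresh scan; Z[1]=0
i=2: fresh scan; Z[2]=2 grow→box=[2,4)
i=3: min(r-i=1, Z[1]=0)=0; Z[3]=0
i=4: fresh scan; Z[4]=0
i=5: fresh scan; Z[5]=4 grow→box=[5,9)
i=6: min(r-i=3, Z[1]=0)=0; Z[6]=0
i=7: min(r-i=2, Z[2]=2)=2; Z[7]=2
i=8: min(r-i=1, Z[3]=0)=0; Z[8]=0
i=9: fresh scan; Z[9]=0
i=10: fresh scan; Z[10]=0
i=11: fresh scan; Z[11]=4 grow→box=[11,15)
i=12: min(r-i=3, Z[1]=0)=0; Z[12]=0
i=13: min(r-i=2, Z[2]=2)=2; Z[13]=3 grow→box=[13,16)
i=14: min(r-i=2, Z[1]=0)=0; Z[14]=0
i=15: min(r-i=1, Z[2]=2)=1; Z[15]=1
i=16: fresh scan; Z[16]=0
i=17: fresh scan; Z[17]=1 grow→box=[17,18)
i=18: fresh scan; Z[18]=0
i=19: fresh scan; Z[19]=0
i=20: fresh scan; Z[20]=0
i=21: fresh scan; Z[21]=0
i=22: fresh scan; Z[22]=0
i=23: fresh scan; Z[23]=5 grow→box=[23,28)
i=24: min(r-i=4, Z[1]=0)=0; Z[24]=0
i=25: min(r-i=3, Z[2]=2)=2; Z[25]=2
i=26: min(r-i=2, Z[3]=0)=0; Z[26]=0
i=27: min(r-i=1, Z[4]=0)=0; Z[27]=0

[28, 0, 2, 0, 0, 4, 0, 2, 0, 0, 0, 4, 0, 3, 0, 1, 0, 1, 0, 0, 0, 0, 0, 5, 0, 2, 0, 0]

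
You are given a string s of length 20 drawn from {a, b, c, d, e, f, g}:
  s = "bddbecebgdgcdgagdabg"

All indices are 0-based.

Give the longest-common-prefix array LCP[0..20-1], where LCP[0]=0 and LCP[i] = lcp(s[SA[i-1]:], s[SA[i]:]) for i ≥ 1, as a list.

rank→(start, suffix):
  0 → (17, 'abg')
  1 → (14, 'agdabg')
  2 → (0, 'bddbecebgdgcdgagdabg')
  3 → (3, 'becebgdgcdgagdabg')
  4 → (18, 'bg')
  5 → (7, 'bgdgcdgagdabg')
  6 → (11, 'cdgagdabg')
  7 → (5, 'cebgdgcdgagdabg')
  8 → (16, 'dabg')
  9 → (2, 'dbecebgdgcdgagdabg')
  10 → (1, 'ddbecebgdgcdgagdabg')
  11 → (12, 'dgagdabg')
  12 → (9, 'dgcdgagdabg')
  13 → (6, 'ebgdgcdgagdabg')
  14 → (4, 'ecebgdgcdgagdabg')
  15 → (19, 'g')
  16 → (13, 'gagdabg')
  17 → (10, 'gcdgagdabg')
  18 → (15, 'gdabg')
  19 → (8, 'gdgcdgagdabg')

SA = [17, 14, 0, 3, 18, 7, 11, 5, 16, 2, 1, 12, 9, 6, 4, 19, 13, 10, 15, 8]
[i] adj suffixes → lcp
  [1] 17/14 → 1 ('a')
  [2] 14/0 → 0 ('')
  [3] 0/3 → 1 ('b')
  [4] 3/18 → 1 ('b')
  [5] 18/7 → 2 ('bg')
  [6] 7/11 → 0 ('')
  [7] 11/5 → 1 ('c')
  [8] 5/16 → 0 ('')
  [9] 16/2 → 1 ('d')
  [10] 2/1 → 1 ('d')
  [11] 1/12 → 1 ('d')
  [12] 12/9 → 2 ('dg')
  [13] 9/6 → 0 ('')
  [14] 6/4 → 1 ('e')
  [15] 4/19 → 0 ('')
  [16] 19/13 → 1 ('g')
  [17] 13/10 → 1 ('g')
  [18] 10/15 → 1 ('g')
  [19] 15/8 → 2 ('gd')

[0, 1, 0, 1, 1, 2, 0, 1, 0, 1, 1, 1, 2, 0, 1, 0, 1, 1, 1, 2]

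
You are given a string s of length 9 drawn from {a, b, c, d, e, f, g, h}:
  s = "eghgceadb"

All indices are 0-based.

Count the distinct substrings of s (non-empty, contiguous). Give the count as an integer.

rank | idx | suffix
   0 |   6 | adb
   1 |   8 | b
   2 |   4 | ceadb
   3 |   7 | db
   4 |   5 | eadb
   5 |   0 | eghgceadb
   6 |   3 | gceadb
   7 |   1 | ghgceadb
   8 |   2 | hgceadb

SA = [6, 8, 4, 7, 5, 0, 3, 1, 2]
rank  pair      lcp
   1  s[6:],s[8:]  0  ''
   2  s[8:],s[4:]  0  ''
   3  s[4:],s[7:]  0  ''
   4  s[7:],s[5:]  0  ''
   5  s[5:],s[0:]  1  'e'
   6  s[0:],s[3:]  0  ''
   7  s[3:],s[1:]  1  'g'
   8  s[1:],s[2:]  0  ''

n(n+1)/2 = 9·10/2 = 45
Σ LCP = 0 + 0 + 0 + 0 + 0 + 1 + 0 + 1 + 0 = 2
distinct = 45 − 2 = 43

43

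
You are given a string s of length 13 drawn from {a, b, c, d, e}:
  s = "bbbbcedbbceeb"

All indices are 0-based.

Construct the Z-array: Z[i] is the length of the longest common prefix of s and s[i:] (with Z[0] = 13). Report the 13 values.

Z[0]=13
i=1: i≥r, start 0; Z[1]=3 extend→box=[1,4)
i=2: min(r-i=2, Z[1]=3)=2; Z[2]=2
i=3: min(r-i=1, Z[2]=2)=1; Z[3]=1
i=4: i≥r, start 0; Z[4]=0
i=5: i≥r, start 0; Z[5]=0
i=6: i≥r, start 0; Z[6]=0
i=7: i≥r, start 0; Z[7]=2 extend→box=[7,9)
i=8: min(r-i=1, Z[1]=3)=1; Z[8]=1
i=9: i≥r, start 0; Z[9]=0
i=10: i≥r, start 0; Z[10]=0
i=11: i≥r, start 0; Z[11]=0
i=12: i≥r, start 0; Z[12]=1 extend→box=[12,13)

[13, 3, 2, 1, 0, 0, 0, 2, 1, 0, 0, 0, 1]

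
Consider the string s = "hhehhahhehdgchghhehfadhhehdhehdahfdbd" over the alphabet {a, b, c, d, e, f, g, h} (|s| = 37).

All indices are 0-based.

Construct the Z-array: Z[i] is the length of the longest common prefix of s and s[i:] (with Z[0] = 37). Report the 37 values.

[37, 1, 0, 2, 1, 0, 4, 1, 0, 1, 0, 0, 0, 1, 0, 4, 1, 0, 1, 0, 0, 0, 4, 1, 0, 1, 0, 1, 0, 1, 0, 0, 1, 0, 0, 0, 0]

Z[0]=37
i=1: outside box; Z[1]=1 grow→box=[1,2)
i=2: outside box; Z[2]=0
i=3: outside box; Z[3]=2 grow→box=[3,5)
i=4: min(r-i=1, Z[1]=1)=1; Z[4]=1
i=5: outside box; Z[5]=0
i=6: outside box; Z[6]=4 grow→box=[6,10)
i=7: min(r-i=3, Z[1]=1)=1; Z[7]=1
i=8: min(r-i=2, Z[2]=0)=0; Z[8]=0
i=9: min(r-i=1, Z[3]=2)=1; Z[9]=1
i=10: outside box; Z[10]=0
i=11: outside box; Z[11]=0
i=12: outside box; Z[12]=0
i=13: outside box; Z[13]=1 grow→box=[13,14)
i=14: outside box; Z[14]=0
i=15: outside box; Z[15]=4 grow→box=[15,19)
i=16: min(r-i=3, Z[1]=1)=1; Z[16]=1
i=17: min(r-i=2, Z[2]=0)=0; Z[17]=0
i=18: min(r-i=1, Z[3]=2)=1; Z[18]=1
i=19: outside box; Z[19]=0
i=20: outside box; Z[20]=0
i=21: outside box; Z[21]=0
i=22: outside box; Z[22]=4 grow→box=[22,26)
i=23: min(r-i=3, Z[1]=1)=1; Z[23]=1
i=24: min(r-i=2, Z[2]=0)=0; Z[24]=0
i=25: min(r-i=1, Z[3]=2)=1; Z[25]=1
i=26: outside box; Z[26]=0
i=27: outside box; Z[27]=1 grow→box=[27,28)
i=28: outside box; Z[28]=0
i=29: outside box; Z[29]=1 grow→box=[29,30)
i=30: outside box; Z[30]=0
i=31: outside box; Z[31]=0
i=32: outside box; Z[32]=1 grow→box=[32,33)
i=33: outside box; Z[33]=0
i=34: outside box; Z[34]=0
i=35: outside box; Z[35]=0
i=36: outside box; Z[36]=0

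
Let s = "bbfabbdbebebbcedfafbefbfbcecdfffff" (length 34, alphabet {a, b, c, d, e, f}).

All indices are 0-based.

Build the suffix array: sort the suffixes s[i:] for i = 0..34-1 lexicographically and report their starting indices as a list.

[3, 17, 11, 4, 0, 24, 12, 5, 9, 7, 19, 1, 22, 27, 25, 13, 6, 15, 28, 10, 8, 26, 14, 20, 33, 2, 16, 23, 18, 21, 32, 31, 30, 29]

sorted suffixes:
  #0 SA[0]=3  'abbdbebebbcedfafbefbfbcecdfffff'
  #1 SA[1]=17  'afbefbfbcecdfffff'
  #2 SA[2]=11  'bbcedfafbefbfbcecdfffff'
  #3 SA[3]=4  'bbdbebebbcedfafbefbfbcecdfffff'
  #4 SA[4]=0  'bbfabbdbebebbcedfafbefbfbcecdfffff'
  #5 SA[5]=24  'bcecdfffff'
  #6 SA[6]=12  'bcedfafbefbfbcecdfffff'
  #7 SA[7]=5  'bdbebebbcedfafbefbfbcecdfffff'
  #8 SA[8]=9  'bebbcedfafbefbfbcecdfffff'
  #9 SA[9]=7  'bebebbcedfafbefbfbcecdfffff'
  #10 SA[10]=19  'befbfbcecdfffff'
  #11 SA[11]=1  'bfabbdbebebbcedfafbefbfbcecdfffff'
  #12 SA[12]=22  'bfbcecdfffff'
  #13 SA[13]=27  'cdfffff'
  #14 SA[14]=25  'cecdfffff'
  #15 SA[15]=13  'cedfafbefbfbcecdfffff'
  #16 SA[16]=6  'dbebebbcedfafbefbfbcecdfffff'
  #17 SA[17]=15  'dfafbefbfbcecdfffff'
  #18 SA[18]=28  'dfffff'
  #19 SA[19]=10  'ebbcedfafbefbfbcecdfffff'
  #20 SA[20]=8  'ebebbcedfafbefbfbcecdfffff'
  #21 SA[21]=26  'ecdfffff'
  #22 SA[22]=14  'edfafbefbfbcecdfffff'
  #23 SA[23]=20  'efbfbcecdfffff'
  #24 SA[24]=33  'f'
  #25 SA[25]=2  'fabbdbebebbcedfafbefbfbcecdfffff'
  #26 SA[26]=16  'fafbefbfbcecdfffff'
  #27 SA[27]=23  'fbcecdfffff'
  #28 SA[28]=18  'fbefbfbcecdfffff'
  #29 SA[29]=21  'fbfbcecdfffff'
  #30 SA[30]=32  'ff'
  #31 SA[31]=31  'fff'
  #32 SA[32]=30  'ffff'
  #33 SA[33]=29  'fffff'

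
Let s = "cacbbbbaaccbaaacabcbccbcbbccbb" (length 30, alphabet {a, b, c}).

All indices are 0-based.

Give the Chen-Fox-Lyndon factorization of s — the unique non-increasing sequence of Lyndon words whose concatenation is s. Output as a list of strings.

["c", "acbbbb", "aaccb", "aaacabcbccbcbbccbb"]

emit factor 1: 'c' (i=0, period=1)
emit factor 2: 'acbbbb' (i=1, period=6)
emit factor 3: 'aaccb' (i=7, period=5)
emit factor 4: 'aaacabcbccbcbbccbb' (i=12, period=18)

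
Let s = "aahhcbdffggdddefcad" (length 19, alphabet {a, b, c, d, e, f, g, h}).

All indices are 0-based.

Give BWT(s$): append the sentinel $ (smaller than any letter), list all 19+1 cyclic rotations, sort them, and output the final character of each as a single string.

d$cacfhagddbdedfgfha

rank  rotation              last
    0  $aahhcbdffggdddefcad  d
    1  aahhcbdffggdddefcad$  $
    2  ad$aahhcbdffggdddefc  c
    3  ahhcbdffggdddefcad$a  a
    4  bdffggdddefcad$aahhc  c
    5  cad$aahhcbdffggdddef  f
    6  cbdffggdddefcad$aahh  h
    7  d$aahhcbdffggdddefca  a
    8  dddefcad$aahhcbdffgg  g
    9  ddefcad$aahhcbdffggd  d
   10  defcad$aahhcbdffggdd  d
   11  dffggdddefcad$aahhcb  b
   12  efcad$aahhcbdffggddd  d
   13  fcad$aahhcbdffggddde  e
   14  ffggdddefcad$aahhcbd  d
   15  fggdddefcad$aahhcbdf  f
   16  gdddefcad$aahhcbdffg  g
   17  ggdddefcad$aahhcbdff  f
   18  hcbdffggdddefcad$aah  h
   19  hhcbdffggdddefcad$aa  a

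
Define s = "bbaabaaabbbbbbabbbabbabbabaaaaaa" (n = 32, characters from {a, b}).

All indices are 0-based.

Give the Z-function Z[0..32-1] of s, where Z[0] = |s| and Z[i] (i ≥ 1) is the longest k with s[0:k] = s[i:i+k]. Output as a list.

Z[0]=32
i=1: outside box; Z[1]=1 extend→box=[1,2)
i=2: outside box; Z[2]=0
i=3: outside box; Z[3]=0
i=4: outside box; Z[4]=1 extend→box=[4,5)
i=5: outside box; Z[5]=0
i=6: outside box; Z[6]=0
i=7: outside box; Z[7]=0
i=8: outside box; Z[8]=2 extend→box=[8,10)
i=9: min(r-i=1, Z[1]=1)=1; Z[9]=2 extend→box=[9,11)
i=10: min(r-i=1, Z[1]=1)=1; Z[10]=2 extend→box=[10,12)
i=11: min(r-i=1, Z[1]=1)=1; Z[11]=2 extend→box=[11,13)
i=12: min(r-i=1, Z[1]=1)=1; Z[12]=3 extend→box=[12,15)
i=13: min(r-i=2, Z[1]=1)=1; Z[13]=1
i=14: min(r-i=1, Z[2]=0)=0; Z[14]=0
i=15: outside box; Z[15]=2 extend→box=[15,17)
i=16: min(r-i=1, Z[1]=1)=1; Z[16]=3 extend→box=[16,19)
i=17: min(r-i=2, Z[1]=1)=1; Z[17]=1
i=18: min(r-i=1, Z[2]=0)=0; Z[18]=0
i=19: outside box; Z[19]=3 extend→box=[19,22)
i=20: min(r-i=2, Z[1]=1)=1; Z[20]=1
i=21: min(r-i=1, Z[2]=0)=0; Z[21]=0
i=22: outside box; Z[22]=3 extend→box=[22,25)
i=23: min(r-i=2, Z[1]=1)=1; Z[23]=1
i=24: min(r-i=1, Z[2]=0)=0; Z[24]=0
i=25: outside box; Z[25]=1 extend→box=[25,26)
i=26: outside box; Z[26]=0
i=27: outside box; Z[27]=0
i=28: outside box; Z[28]=0
i=29: outside box; Z[29]=0
i=30: outside box; Z[30]=0
i=31: outside box; Z[31]=0

[32, 1, 0, 0, 1, 0, 0, 0, 2, 2, 2, 2, 3, 1, 0, 2, 3, 1, 0, 3, 1, 0, 3, 1, 0, 1, 0, 0, 0, 0, 0, 0]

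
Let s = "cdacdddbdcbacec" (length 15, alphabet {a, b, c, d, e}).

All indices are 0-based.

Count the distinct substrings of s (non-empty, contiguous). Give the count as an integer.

sorted suffixes:
  #0 SA[0]=2  'acdddbdcbacec'
  #1 SA[1]=11  'acec'
  #2 SA[2]=10  'bacec'
  #3 SA[3]=7  'bdcbacec'
  #4 SA[4]=14  'c'
  #5 SA[5]=9  'cbacec'
  #6 SA[6]=0  'cdacdddbdcbacec'
  #7 SA[7]=3  'cdddbdcbacec'
  #8 SA[8]=12  'cec'
  #9 SA[9]=1  'dacdddbdcbacec'
  #10 SA[10]=6  'dbdcbacec'
  #11 SA[11]=8  'dcbacec'
  #12 SA[12]=5  'ddbdcbacec'
  #13 SA[13]=4  'dddbdcbacec'
  #14 SA[14]=13  'ec'

SA = [2, 11, 10, 7, 14, 9, 0, 3, 12, 1, 6, 8, 5, 4, 13]
[i] adj suffixes → lcp
  [1] 2/11 → 2 ('ac')
  [2] 11/10 → 0 ('')
  [3] 10/7 → 1 ('b')
  [4] 7/14 → 0 ('')
  [5] 14/9 → 1 ('c')
  [6] 9/0 → 1 ('c')
  [7] 0/3 → 2 ('cd')
  [8] 3/12 → 1 ('c')
  [9] 12/1 → 0 ('')
  [10] 1/6 → 1 ('d')
  [11] 6/8 → 1 ('d')
  [12] 8/5 → 1 ('d')
  [13] 5/4 → 2 ('dd')
  [14] 4/13 → 0 ('')

n(n+1)/2 = 15·16/2 = 120
Σ LCP = 0 + 2 + 0 + 1 + 0 + 1 + 1 + 2 + 1 + 0 + 1 + 1 + 1 + 2 + 0 = 13
distinct = 120 − 13 = 107

107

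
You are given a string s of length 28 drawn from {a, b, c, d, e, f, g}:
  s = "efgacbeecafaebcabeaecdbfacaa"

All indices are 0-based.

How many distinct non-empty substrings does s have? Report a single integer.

378

rank | idx | suffix
   0 |  27 | a
   1 |  26 | aa
   2 |  15 | abeaecdbfacaa
   3 |  24 | acaa
   4 |   3 | acbeecafaebcabeaecdbfacaa
   5 |  11 | aebcabeaecdbfacaa
   6 |  18 | aecdbfacaa
   7 |   9 | afaebcabeaecdbfacaa
   8 |  13 | bcabeaecdbfacaa
   9 |  16 | beaecdbfacaa
  10 |   5 | beecafaebcabeaecdbfacaa
  11 |  22 | bfacaa
  12 |  25 | caa
  13 |  14 | cabeaecdbfacaa
  14 |   8 | cafaebcabeaecdbfacaa
  15 |   4 | cbeecafaebcabeaecdbfacaa
  16 |  20 | cdbfacaa
  17 |  21 | dbfacaa
  18 |  17 | eaecdbfacaa
  19 |  12 | ebcabeaecdbfacaa
  20 |   7 | ecafaebcabeaecdbfacaa
  21 |  19 | ecdbfacaa
  22 |   6 | eecafaebcabeaecdbfacaa
  23 |   0 | efgacbeecafaebcabeaecdbfacaa
  24 |  23 | facaa
  25 |  10 | faebcabeaecdbfacaa
  26 |   1 | fgacbeecafaebcabeaecdbfacaa
  27 |   2 | gacbeecafaebcabeaecdbfacaa

SA = [27, 26, 15, 24, 3, 11, 18, 9, 13, 16, 5, 22, 25, 14, 8, 4, 20, 21, 17, 12, 7, 19, 6, 0, 23, 10, 1, 2]
rank  pair      lcp
   1  s[27:],s[26:]  1  'a'
   2  s[26:],s[15:]  1  'a'
   3  s[15:],s[24:]  1  'a'
   4  s[24:],s[3:]  2  'ac'
   5  s[3:],s[11:]  1  'a'
   6  s[11:],s[18:]  2  'ae'
   7  s[18:],s[9:]  1  'a'
   8  s[9:],s[13:]  0  ''
   9  s[13:],s[16:]  1  'b'
  10  s[16:],s[5:]  2  'be'
  11  s[5:],s[22:]  1  'b'
  12  s[22:],s[25:]  0  ''
  13  s[25:],s[14:]  2  'ca'
  14  s[14:],s[8:]  2  'ca'
  15  s[8:],s[4:]  1  'c'
  16  s[4:],s[20:]  1  'c'
  17  s[20:],s[21:]  0  ''
  18  s[21:],s[17:]  0  ''
  19  s[17:],s[12:]  1  'e'
  20  s[12:],s[7:]  1  'e'
  21  s[7:],s[19:]  2  'ec'
  22  s[19:],s[6:]  1  'e'
  23  s[6:],s[0:]  1  'e'
  24  s[0:],s[23:]  0  ''
  25  s[23:],s[10:]  2  'fa'
  26  s[10:],s[1:]  1  'f'
  27  s[1:],s[2:]  0  ''

n(n+1)/2 = 28·29/2 = 406
Σ LCP = 0 + 1 + 1 + 1 + 2 + 1 + 2 + 1 + 0 + 1 + 2 + 1 + 0 + 2 + 2 + 1 + 1 + 0 + 0 + 1 + 1 + 2 + 1 + 1 + 0 + 2 + 1 + 0 = 28
distinct = 406 − 28 = 378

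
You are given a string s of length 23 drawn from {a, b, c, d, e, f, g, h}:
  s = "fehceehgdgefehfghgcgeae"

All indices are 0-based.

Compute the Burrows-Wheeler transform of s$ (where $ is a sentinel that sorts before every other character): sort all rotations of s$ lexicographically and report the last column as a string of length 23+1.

rank  rotation                  last
    0  $fehceehgdgefehfghgcgeae  e
    1  ae$fehceehgdgefehfghgcge  e
    2  ceehgdgefehfghgcgeae$feh  h
    3  cgeae$fehceehgdgefehfghg  g
    4  dgefehfghgcgeae$fehceehg  g
    5  e$fehceehgdgefehfghgcgea  a
    6  eae$fehceehgdgefehfghgcg  g
    7  eehgdgefehfghgcgeae$fehc  c
    8  efehfghgcgeae$fehceehgdg  g
    9  ehceehgdgefehfghgcgeae$f  f
   10  ehfghgcgeae$fehceehgdgef  f
   11  ehgdgefehfghgcgeae$fehce  e
   12  fehceehgdgefehfghgcgeae$  $
   13  fehfghgcgeae$fehceehgdge  e
   14  fghgcgeae$fehceehgdgefeh  h
   15  gcgeae$fehceehgdgefehfgh  h
   16  gdgefehfghgcgeae$fehceeh  h
   17  geae$fehceehgdgefehfghgc  c
   18  gefehfghgcgeae$fehceehgd  d
   19  ghgcgeae$fehceehgdgefehf  f
   20  hceehgdgefehfghgcgeae$fe  e
   21  hfghgcgeae$fehceehgdgefe  e
   22  hgcgeae$fehceehgdgefehfg  g
   23  hgdgefehfghgcgeae$fehcee  e

eehggagcgffe$ehhhcdfeege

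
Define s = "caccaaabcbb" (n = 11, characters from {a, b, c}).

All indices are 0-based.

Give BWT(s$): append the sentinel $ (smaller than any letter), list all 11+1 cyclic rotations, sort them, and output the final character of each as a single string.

rank  rotation      last
    0  $caccaaabcbb  b
    1  aaabcbb$cacc  c
    2  aabcbb$cacca  a
    3  abcbb$caccaa  a
    4  accaaabcbb$c  c
    5  b$caccaaabcb  b
    6  bb$caccaaabc  c
    7  bcbb$caccaaa  a
    8  caaabcbb$cac  c
    9  caccaaabcbb$  $
   10  cbb$caccaaab  b
   11  ccaaabcbb$ca  a

bcaacbcac$ba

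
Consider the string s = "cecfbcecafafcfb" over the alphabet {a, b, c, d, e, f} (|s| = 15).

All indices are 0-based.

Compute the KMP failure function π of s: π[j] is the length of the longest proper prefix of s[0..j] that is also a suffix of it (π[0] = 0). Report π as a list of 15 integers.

π[0] = 0
j=1 s[j]='e': π[1]=0 (border '')
j=2 s[j]='c': π[2]=1 (border 'c')
j=3 s[j]='f': k: 1→0; π[3]=0 (border '')
j=4 s[j]='b': π[4]=0 (border '')
j=5 s[j]='c': π[5]=1 (border 'c')
j=6 s[j]='e': π[6]=2 (border 'ce')
j=7 s[j]='c': π[7]=3 (border 'cec')
j=8 s[j]='a': k: 3→1→0; π[8]=0 (border '')
j=9 s[j]='f': π[9]=0 (border '')
j=10 s[j]='a': π[10]=0 (border '')
j=11 s[j]='f': π[11]=0 (border '')
j=12 s[j]='c': π[12]=1 (border 'c')
j=13 s[j]='f': k: 1→0; π[13]=0 (border '')
j=14 s[j]='b': π[14]=0 (border '')

[0, 0, 1, 0, 0, 1, 2, 3, 0, 0, 0, 0, 1, 0, 0]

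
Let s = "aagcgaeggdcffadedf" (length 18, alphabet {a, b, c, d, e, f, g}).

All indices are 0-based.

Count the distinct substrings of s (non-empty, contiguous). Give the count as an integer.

159

rank | idx | suffix
   0 |   0 | aagcgaeggdcffadedf
   1 |  13 | adedf
   2 |   5 | aeggdcffadedf
   3 |   1 | agcgaeggdcffadedf
   4 |  10 | cffadedf
   5 |   3 | cgaeggdcffadedf
   6 |   9 | dcffadedf
   7 |  14 | dedf
   8 |  16 | df
   9 |  15 | edf
  10 |   6 | eggdcffadedf
  11 |  17 | f
  12 |  12 | fadedf
  13 |  11 | ffadedf
  14 |   4 | gaeggdcffadedf
  15 |   2 | gcgaeggdcffadedf
  16 |   8 | gdcffadedf
  17 |   7 | ggdcffadedf

SA = [0, 13, 5, 1, 10, 3, 9, 14, 16, 15, 6, 17, 12, 11, 4, 2, 8, 7]
rank  pair      lcp
   1  s[0:],s[13:]  1  'a'
   2  s[13:],s[5:]  1  'a'
   3  s[5:],s[1:]  1  'a'
   4  s[1:],s[10:]  0  ''
   5  s[10:],s[3:]  1  'c'
   6  s[3:],s[9:]  0  ''
   7  s[9:],s[14:]  1  'd'
   8  s[14:],s[16:]  1  'd'
   9  s[16:],s[15:]  0  ''
  10  s[15:],s[6:]  1  'e'
  11  s[6:],s[17:]  0  ''
  12  s[17:],s[12:]  1  'f'
  13  s[12:],s[11:]  1  'f'
  14  s[11:],s[4:]  0  ''
  15  s[4:],s[2:]  1  'g'
  16  s[2:],s[8:]  1  'g'
  17  s[8:],s[7:]  1  'g'

n(n+1)/2 = 18·19/2 = 171
Σ LCP = 0 + 1 + 1 + 1 + 0 + 1 + 0 + 1 + 1 + 0 + 1 + 0 + 1 + 1 + 0 + 1 + 1 + 1 = 12
distinct = 171 − 12 = 159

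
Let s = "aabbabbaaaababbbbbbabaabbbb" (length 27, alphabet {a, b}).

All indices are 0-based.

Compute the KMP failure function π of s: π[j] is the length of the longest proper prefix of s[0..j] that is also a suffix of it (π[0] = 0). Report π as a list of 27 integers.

[0, 1, 0, 0, 1, 0, 0, 1, 2, 2, 2, 3, 1, 0, 0, 0, 0, 0, 0, 1, 0, 1, 2, 3, 4, 0, 0]

π[0] = 0
j=1 s[j]='a': π[1]=1 (border 'a')
j=2 s[j]='b': k: 1→0; π[2]=0 (border '')
j=3 s[j]='b': π[3]=0 (border '')
j=4 s[j]='a': π[4]=1 (border 'a')
j=5 s[j]='b': k: 1→0; π[5]=0 (border '')
j=6 s[j]='b': π[6]=0 (border '')
j=7 s[j]='a': π[7]=1 (border 'a')
j=8 s[j]='a': π[8]=2 (border 'aa')
j=9 s[j]='a': k: 2→1; π[9]=2 (border 'aa')
j=10 s[j]='a': k: 2→1; π[10]=2 (border 'aa')
j=11 s[j]='b': π[11]=3 (border 'aab')
j=12 s[j]='a': k: 3→0; π[12]=1 (border 'a')
j=13 s[j]='b': k: 1→0; π[13]=0 (border '')
j=14 s[j]='b': π[14]=0 (border '')
j=15 s[j]='b': π[15]=0 (border '')
j=16 s[j]='b': π[16]=0 (border '')
j=17 s[j]='b': π[17]=0 (border '')
j=18 s[j]='b': π[18]=0 (border '')
j=19 s[j]='a': π[19]=1 (border 'a')
j=20 s[j]='b': k: 1→0; π[20]=0 (border '')
j=21 s[j]='a': π[21]=1 (border 'a')
j=22 s[j]='a': π[22]=2 (border 'aa')
j=23 s[j]='b': π[23]=3 (border 'aab')
j=24 s[j]='b': π[24]=4 (border 'aabb')
j=25 s[j]='b': k: 4→0; π[25]=0 (border '')
j=26 s[j]='b': π[26]=0 (border '')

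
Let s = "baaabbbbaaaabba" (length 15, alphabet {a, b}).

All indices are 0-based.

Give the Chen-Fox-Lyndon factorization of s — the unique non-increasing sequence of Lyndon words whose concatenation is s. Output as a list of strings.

emit factor 1: 'b' (i=0, period=1)
emit factor 2: 'aaabbbb' (i=1, period=7)
emit factor 3: 'aaaabb' (i=8, period=6)
emit factor 4: 'a' (i=14, period=1)

["b", "aaabbbb", "aaaabb", "a"]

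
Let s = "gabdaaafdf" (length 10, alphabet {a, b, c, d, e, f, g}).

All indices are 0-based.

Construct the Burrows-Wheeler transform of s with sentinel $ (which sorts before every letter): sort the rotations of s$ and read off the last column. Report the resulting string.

fdagaabfda$

rank  rotation     last
    0  $gabdaaafdf  f
    1  aaafdf$gabd  d
    2  aafdf$gabda  a
    3  abdaaafdf$g  g
    4  afdf$gabdaa  a
    5  bdaaafdf$ga  a
    6  daaafdf$gab  b
    7  df$gabdaaaf  f
    8  f$gabdaaafd  d
    9  fdf$gabdaaa  a
   10  gabdaaafdf$  $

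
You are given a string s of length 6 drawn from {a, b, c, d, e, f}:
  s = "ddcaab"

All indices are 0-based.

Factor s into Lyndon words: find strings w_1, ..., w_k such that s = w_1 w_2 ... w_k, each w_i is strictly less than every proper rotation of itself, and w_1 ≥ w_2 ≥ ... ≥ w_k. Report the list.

emit factor 1: 'd' (i=0, period=1)
emit factor 2: 'd' (i=1, period=1)
emit factor 3: 'c' (i=2, period=1)
emit factor 4: 'aab' (i=3, period=3)

["d", "d", "c", "aab"]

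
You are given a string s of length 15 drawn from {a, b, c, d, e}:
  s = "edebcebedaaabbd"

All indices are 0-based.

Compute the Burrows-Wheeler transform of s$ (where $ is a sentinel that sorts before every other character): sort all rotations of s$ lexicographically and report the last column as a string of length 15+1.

rank  rotation          last
    0  $edebcebedaaabbd  d
    1  aaabbd$edebcebed  d
    2  aabbd$edebcebeda  a
    3  abbd$edebcebedaa  a
    4  bbd$edebcebedaaa  a
    5  bcebedaaabbd$ede  e
    6  bd$edebcebedaaab  b
    7  bedaaabbd$edebce  e
    8  cebedaaabbd$edeb  b
    9  d$edebcebedaaabb  b
   10  daaabbd$edebcebe  e
   11  debcebedaaabbd$e  e
   12  ebcebedaaabbd$ed  d
   13  ebedaaabbd$edebc  c
   14  edaaabbd$edebceb  b
   15  edebcebedaaabbd$  $

ddaaaebebbeedcb$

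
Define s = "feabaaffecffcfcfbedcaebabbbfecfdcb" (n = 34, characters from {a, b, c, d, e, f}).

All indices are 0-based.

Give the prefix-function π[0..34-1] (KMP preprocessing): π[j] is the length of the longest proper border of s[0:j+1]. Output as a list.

[0, 0, 0, 0, 0, 0, 1, 1, 2, 0, 1, 1, 0, 1, 0, 1, 0, 0, 0, 0, 0, 0, 0, 0, 0, 0, 0, 1, 2, 0, 1, 0, 0, 0]

π[0] = 0
j=1 s[j]='e': π[1]=0 (border '')
j=2 s[j]='a': π[2]=0 (border '')
j=3 s[j]='b': π[3]=0 (border '')
j=4 s[j]='a': π[4]=0 (border '')
j=5 s[j]='a': π[5]=0 (border '')
j=6 s[j]='f': π[6]=1 (border 'f')
j=7 s[j]='f': k: 1→0; π[7]=1 (border 'f')
j=8 s[j]='e': π[8]=2 (border 'fe')
j=9 s[j]='c': k: 2→0; π[9]=0 (border '')
j=10 s[j]='f': π[10]=1 (border 'f')
j=11 s[j]='f': k: 1→0; π[11]=1 (border 'f')
j=12 s[j]='c': k: 1→0; π[12]=0 (border '')
j=13 s[j]='f': π[13]=1 (border 'f')
j=14 s[j]='c': k: 1→0; π[14]=0 (border '')
j=15 s[j]='f': π[15]=1 (border 'f')
j=16 s[j]='b': k: 1→0; π[16]=0 (border '')
j=17 s[j]='e': π[17]=0 (border '')
j=18 s[j]='d': π[18]=0 (border '')
j=19 s[j]='c': π[19]=0 (border '')
j=20 s[j]='a': π[20]=0 (border '')
j=21 s[j]='e': π[21]=0 (border '')
j=22 s[j]='b': π[22]=0 (border '')
j=23 s[j]='a': π[23]=0 (border '')
j=24 s[j]='b': π[24]=0 (border '')
j=25 s[j]='b': π[25]=0 (border '')
j=26 s[j]='b': π[26]=0 (border '')
j=27 s[j]='f': π[27]=1 (border 'f')
j=28 s[j]='e': π[28]=2 (border 'fe')
j=29 s[j]='c': k: 2→0; π[29]=0 (border '')
j=30 s[j]='f': π[30]=1 (border 'f')
j=31 s[j]='d': k: 1→0; π[31]=0 (border '')
j=32 s[j]='c': π[32]=0 (border '')
j=33 s[j]='b': π[33]=0 (border '')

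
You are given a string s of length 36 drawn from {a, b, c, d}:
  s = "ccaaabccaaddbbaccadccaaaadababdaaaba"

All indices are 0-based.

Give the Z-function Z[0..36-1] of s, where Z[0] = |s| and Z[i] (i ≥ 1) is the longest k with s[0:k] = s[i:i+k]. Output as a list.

Z[0]=36
i=1: i≥r, start 0; Z[1]=1 extend→box=[1,2)
i=2: i≥r, start 0; Z[2]=0
i=3: i≥r, start 0; Z[3]=0
i=4: i≥r, start 0; Z[4]=0
i=5: i≥r, start 0; Z[5]=0
i=6: i≥r, start 0; Z[6]=4 extend→box=[6,10)
i=7: min(r-i=3, Z[1]=1)=1; Z[7]=1
i=8: min(r-i=2, Z[2]=0)=0; Z[8]=0
i=9: min(r-i=1, Z[3]=0)=0; Z[9]=0
i=10: i≥r, start 0; Z[10]=0
i=11: i≥r, start 0; Z[11]=0
i=12: i≥r, start 0; Z[12]=0
i=13: i≥r, start 0; Z[13]=0
i=14: i≥r, start 0; Z[14]=0
i=15: i≥r, start 0; Z[15]=3 extend→box=[15,18)
i=16: min(r-i=2, Z[1]=1)=1; Z[16]=1
i=17: min(r-i=1, Z[2]=0)=0; Z[17]=0
i=18: i≥r, start 0; Z[18]=0
i=19: i≥r, start 0; Z[19]=5 extend→box=[19,24)
i=20: min(r-i=4, Z[1]=1)=1; Z[20]=1
i=21: min(r-i=3, Z[2]=0)=0; Z[21]=0
i=22: min(r-i=2, Z[3]=0)=0; Z[22]=0
i=23: min(r-i=1, Z[4]=0)=0; Z[23]=0
i=24: i≥r, start 0; Z[24]=0
i=25: i≥r, start 0; Z[25]=0
i=26: i≥r, start 0; Z[26]=0
i=27: i≥r, start 0; Z[27]=0
i=28: i≥r, start 0; Z[28]=0
i=29: i≥r, start 0; Z[29]=0
i=30: i≥r, start 0; Z[30]=0
i=31: i≥r, start 0; Z[31]=0
i=32: i≥r, start 0; Z[32]=0
i=33: i≥r, start 0; Z[33]=0
i=34: i≥r, start 0; Z[34]=0
i=35: i≥r, start 0; Z[35]=0

[36, 1, 0, 0, 0, 0, 4, 1, 0, 0, 0, 0, 0, 0, 0, 3, 1, 0, 0, 5, 1, 0, 0, 0, 0, 0, 0, 0, 0, 0, 0, 0, 0, 0, 0, 0]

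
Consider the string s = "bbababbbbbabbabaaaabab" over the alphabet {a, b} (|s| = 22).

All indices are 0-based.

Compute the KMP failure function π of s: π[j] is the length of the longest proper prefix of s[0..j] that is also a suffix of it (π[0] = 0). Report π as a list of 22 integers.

π[0] = 0
j=1 s[j]='b': π[1]=1 (border 'b')
j=2 s[j]='a': k: 1→0; π[2]=0 (border '')
j=3 s[j]='b': π[3]=1 (border 'b')
j=4 s[j]='a': k: 1→0; π[4]=0 (border '')
j=5 s[j]='b': π[5]=1 (border 'b')
j=6 s[j]='b': π[6]=2 (border 'bb')
j=7 s[j]='b': k: 2→1; π[7]=2 (border 'bb')
j=8 s[j]='b': k: 2→1; π[8]=2 (border 'bb')
j=9 s[j]='b': k: 2→1; π[9]=2 (border 'bb')
j=10 s[j]='a': π[10]=3 (border 'bba')
j=11 s[j]='b': π[11]=4 (border 'bbab')
j=12 s[j]='b': k: 4→1; π[12]=2 (border 'bb')
j=13 s[j]='a': π[13]=3 (border 'bba')
j=14 s[j]='b': π[14]=4 (border 'bbab')
j=15 s[j]='a': π[15]=5 (border 'bbaba')
j=16 s[j]='a': k: 5→0; π[16]=0 (border '')
j=17 s[j]='a': π[17]=0 (border '')
j=18 s[j]='a': π[18]=0 (border '')
j=19 s[j]='b': π[19]=1 (border 'b')
j=20 s[j]='a': k: 1→0; π[20]=0 (border '')
j=21 s[j]='b': π[21]=1 (border 'b')

[0, 1, 0, 1, 0, 1, 2, 2, 2, 2, 3, 4, 2, 3, 4, 5, 0, 0, 0, 1, 0, 1]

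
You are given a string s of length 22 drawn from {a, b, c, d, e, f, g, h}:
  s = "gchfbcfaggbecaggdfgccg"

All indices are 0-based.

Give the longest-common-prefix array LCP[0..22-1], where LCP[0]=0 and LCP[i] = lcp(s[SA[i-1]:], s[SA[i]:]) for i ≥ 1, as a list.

sorted suffixes:
  #0 SA[0]=7  'aggbecaggdfgccg'
  #1 SA[1]=13  'aggdfgccg'
  #2 SA[2]=4  'bcfaggbecaggdfgccg'
  #3 SA[3]=10  'becaggdfgccg'
  #4 SA[4]=12  'caggdfgccg'
  #5 SA[5]=19  'ccg'
  #6 SA[6]=5  'cfaggbecaggdfgccg'
  #7 SA[7]=20  'cg'
  #8 SA[8]=1  'chfbcfaggbecaggdfgccg'
  #9 SA[9]=16  'dfgccg'
  #10 SA[10]=11  'ecaggdfgccg'
  #11 SA[11]=6  'faggbecaggdfgccg'
  #12 SA[12]=3  'fbcfaggbecaggdfgccg'
  #13 SA[13]=17  'fgccg'
  #14 SA[14]=21  'g'
  #15 SA[15]=9  'gbecaggdfgccg'
  #16 SA[16]=18  'gccg'
  #17 SA[17]=0  'gchfbcfaggbecaggdfgccg'
  #18 SA[18]=15  'gdfgccg'
  #19 SA[19]=8  'ggbecaggdfgccg'
  #20 SA[20]=14  'ggdfgccg'
  #21 SA[21]=2  'hfbcfaggbecaggdfgccg'

SA = [7, 13, 4, 10, 12, 19, 5, 20, 1, 16, 11, 6, 3, 17, 21, 9, 18, 0, 15, 8, 14, 2]
i: (SA[i-1],SA[i]) lcp shared
  1: (7,13) 3 'agg'
  2: (13,4) 0 ''
  3: (4,10) 1 'b'
  4: (10,12) 0 ''
  5: (12,19) 1 'c'
  6: (19,5) 1 'c'
  7: (5,20) 1 'c'
  8: (20,1) 1 'c'
  9: (1,16) 0 ''
  10: (16,11) 0 ''
  11: (11,6) 0 ''
  12: (6,3) 1 'f'
  13: (3,17) 1 'f'
  14: (17,21) 0 ''
  15: (21,9) 1 'g'
  16: (9,18) 1 'g'
  17: (18,0) 2 'gc'
  18: (0,15) 1 'g'
  19: (15,8) 1 'g'
  20: (8,14) 2 'gg'
  21: (14,2) 0 ''

[0, 3, 0, 1, 0, 1, 1, 1, 1, 0, 0, 0, 1, 1, 0, 1, 1, 2, 1, 1, 2, 0]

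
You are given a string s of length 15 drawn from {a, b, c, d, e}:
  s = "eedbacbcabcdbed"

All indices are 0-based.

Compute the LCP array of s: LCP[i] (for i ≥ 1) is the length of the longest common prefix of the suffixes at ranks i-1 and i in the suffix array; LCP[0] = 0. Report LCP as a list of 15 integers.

[0, 1, 0, 1, 2, 1, 0, 1, 1, 0, 1, 2, 0, 2, 1]

sorted suffixes:
  #0 SA[0]=8  'abcdbed'
  #1 SA[1]=4  'acbcabcdbed'
  #2 SA[2]=3  'bacbcabcdbed'
  #3 SA[3]=6  'bcabcdbed'
  #4 SA[4]=9  'bcdbed'
  #5 SA[5]=12  'bed'
  #6 SA[6]=7  'cabcdbed'
  #7 SA[7]=5  'cbcabcdbed'
  #8 SA[8]=10  'cdbed'
  #9 SA[9]=14  'd'
  #10 SA[10]=2  'dbacbcabcdbed'
  #11 SA[11]=11  'dbed'
  #12 SA[12]=13  'ed'
  #13 SA[13]=1  'edbacbcabcdbed'
  #14 SA[14]=0  'eedbacbcabcdbed'

SA = [8, 4, 3, 6, 9, 12, 7, 5, 10, 14, 2, 11, 13, 1, 0]
rank  pair      lcp
   1  s[8:],s[4:]  1  'a'
   2  s[4:],s[3:]  0  ''
   3  s[3:],s[6:]  1  'b'
   4  s[6:],s[9:]  2  'bc'
   5  s[9:],s[12:]  1  'b'
   6  s[12:],s[7:]  0  ''
   7  s[7:],s[5:]  1  'c'
   8  s[5:],s[10:]  1  'c'
   9  s[10:],s[14:]  0  ''
  10  s[14:],s[2:]  1  'd'
  11  s[2:],s[11:]  2  'db'
  12  s[11:],s[13:]  0  ''
  13  s[13:],s[1:]  2  'ed'
  14  s[1:],s[0:]  1  'e'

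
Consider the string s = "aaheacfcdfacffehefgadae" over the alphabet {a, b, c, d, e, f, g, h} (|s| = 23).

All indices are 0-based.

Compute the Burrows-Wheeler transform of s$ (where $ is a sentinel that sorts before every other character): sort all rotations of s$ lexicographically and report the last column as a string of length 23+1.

rank  rotation                  last
    0  $aaheacfcdfacffehefgadae  e
    1  aaheacfcdfacffehefgadae$  $
    2  acfcdfacffehefgadae$aahe  e
    3  acffehefgadae$aaheacfcdf  f
    4  adae$aaheacfcdfacffehefg  g
    5  ae$aaheacfcdfacffehefgad  d
    6  aheacfcdfacffehefgadae$a  a
    7  cdfacffehefgadae$aaheacf  f
    8  cfcdfacffehefgadae$aahea  a
    9  cffehefgadae$aaheacfcdfa  a
   10  dae$aaheacfcdfacffehefga  a
   11  dfacffehefgadae$aaheacfc  c
   12  e$aaheacfcdfacffehefgada  a
   13  eacfcdfacffehefgadae$aah  h
   14  efgadae$aaheacfcdfacffeh  h
   15  ehefgadae$aaheacfcdfacff  f
   16  facffehefgadae$aaheacfcd  d
   17  fcdfacffehefgadae$aaheac  c
   18  fehefgadae$aaheacfcdfacf  f
   19  ffehefgadae$aaheacfcdfac  c
   20  fgadae$aaheacfcdfacffehe  e
   21  gadae$aaheacfcdfacffehef  f
   22  heacfcdfacffehefgadae$aa  a
   23  hefgadae$aaheacfcdfacffe  e

e$efgdafaaacahhfdcfcefae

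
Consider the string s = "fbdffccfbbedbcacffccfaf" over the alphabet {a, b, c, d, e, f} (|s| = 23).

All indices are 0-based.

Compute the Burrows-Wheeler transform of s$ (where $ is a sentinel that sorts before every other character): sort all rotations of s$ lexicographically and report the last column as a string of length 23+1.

rank  rotation                  last
    0  $fbdffccfbbedbcacffccfaf  f
    1  acffccfaf$fbdffccfbbedbc  c
    2  af$fbdffccfbbedbcacffccf  f
    3  bbedbcacffccfaf$fbdffccf  f
    4  bcacffccfaf$fbdffccfbbed  d
    5  bdffccfbbedbcacffccfaf$f  f
    6  bedbcacffccfaf$fbdffccfb  b
    7  cacffccfaf$fbdffccfbbedb  b
    8  ccfaf$fbdffccfbbedbcacff  f
    9  ccfbbedbcacffccfaf$fbdff  f
   10  cfaf$fbdffccfbbedbcacffc  c
   11  cfbbedbcacffccfaf$fbdffc  c
   12  cffccfaf$fbdffccfbbedbca  a
   13  dbcacffccfaf$fbdffccfbbe  e
   14  dffccfbbedbcacffccfaf$fb  b
   15  edbcacffccfaf$fbdffccfbb  b
   16  f$fbdffccfbbedbcacffccfa  a
   17  faf$fbdffccfbbedbcacffcc  c
   18  fbbedbcacffccfaf$fbdffcc  c
   19  fbdffccfbbedbcacffccfaf$  $
   20  fccfaf$fbdffccfbbedbcacf  f
   21  fccfbbedbcacffccfaf$fbdf  f
   22  ffccfaf$fbdffccfbbedbcac  c
   23  ffccfbbedbcacffccfaf$fbd  d

fcffdfbbffccaebbacc$ffcd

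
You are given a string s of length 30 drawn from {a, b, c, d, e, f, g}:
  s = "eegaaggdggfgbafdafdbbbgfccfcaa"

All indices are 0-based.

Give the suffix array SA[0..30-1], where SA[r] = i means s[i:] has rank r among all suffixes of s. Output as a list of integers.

rank→(start, suffix):
  0 → (29, 'a')
  1 → (28, 'aa')
  2 → (3, 'aaggdggfgbafdafdbbbgfccfcaa')
  3 → (13, 'afdafdbbbgfccfcaa')
  4 → (16, 'afdbbbgfccfcaa')
  5 → (4, 'aggdggfgbafdafdbbbgfccfcaa')
  6 → (12, 'bafdafdbbbgfccfcaa')
  7 → (19, 'bbbgfccfcaa')
  8 → (20, 'bbgfccfcaa')
  9 → (21, 'bgfccfcaa')
  10 → (27, 'caa')
  11 → (24, 'ccfcaa')
  12 → (25, 'cfcaa')
  13 → (15, 'dafdbbbgfccfcaa')
  14 → (18, 'dbbbgfccfcaa')
  15 → (7, 'dggfgbafdafdbbbgfccfcaa')
  16 → (0, 'eegaaggdggfgbafdafdbbbgfccfcaa')
  17 → (1, 'egaaggdggfgbafdafdbbbgfccfcaa')
  18 → (26, 'fcaa')
  19 → (23, 'fccfcaa')
  20 → (14, 'fdafdbbbgfccfcaa')
  21 → (17, 'fdbbbgfccfcaa')
  22 → (10, 'fgbafdafdbbbgfccfcaa')
  23 → (2, 'gaaggdggfgbafdafdbbbgfccfcaa')
  24 → (11, 'gbafdafdbbbgfccfcaa')
  25 → (6, 'gdggfgbafdafdbbbgfccfcaa')
  26 → (22, 'gfccfcaa')
  27 → (9, 'gfgbafdafdbbbgfccfcaa')
  28 → (5, 'ggdggfgbafdafdbbbgfccfcaa')
  29 → (8, 'ggfgbafdafdbbbgfccfcaa')

[29, 28, 3, 13, 16, 4, 12, 19, 20, 21, 27, 24, 25, 15, 18, 7, 0, 1, 26, 23, 14, 17, 10, 2, 11, 6, 22, 9, 5, 8]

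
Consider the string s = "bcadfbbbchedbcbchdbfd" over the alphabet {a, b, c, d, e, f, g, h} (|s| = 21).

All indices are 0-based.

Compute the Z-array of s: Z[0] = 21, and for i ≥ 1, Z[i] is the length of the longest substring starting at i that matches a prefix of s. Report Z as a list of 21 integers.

Z[0]=21
i=1: fresh scan; Z[1]=0
i=2: fresh scan; Z[2]=0
i=3: fresh scan; Z[3]=0
i=4: fresh scan; Z[4]=0
i=5: fresh scan; Z[5]=1 extend→box=[5,6)
i=6: fresh scan; Z[6]=1 extend→box=[6,7)
i=7: fresh scan; Z[7]=2 extend→box=[7,9)
i=8: min(r-i=1, Z[1]=0)=0; Z[8]=0
i=9: fresh scan; Z[9]=0
i=10: fresh scan; Z[10]=0
i=11: fresh scan; Z[11]=0
i=12: fresh scan; Z[12]=2 extend→box=[12,14)
i=13: min(r-i=1, Z[1]=0)=0; Z[13]=0
i=14: fresh scan; Z[14]=2 extend→box=[14,16)
i=15: min(r-i=1, Z[1]=0)=0; Z[15]=0
i=16: fresh scan; Z[16]=0
i=17: fresh scan; Z[17]=0
i=18: fresh scan; Z[18]=1 extend→box=[18,19)
i=19: fresh scan; Z[19]=0
i=20: fresh scan; Z[20]=0

[21, 0, 0, 0, 0, 1, 1, 2, 0, 0, 0, 0, 2, 0, 2, 0, 0, 0, 1, 0, 0]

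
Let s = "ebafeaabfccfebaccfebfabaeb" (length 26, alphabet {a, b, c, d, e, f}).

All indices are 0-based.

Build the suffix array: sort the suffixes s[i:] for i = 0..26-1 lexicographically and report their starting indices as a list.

sorted suffixes:
  #0 SA[0]=5  'aabfccfebaccfebfabaeb'
  #1 SA[1]=21  'abaeb'
  #2 SA[2]=6  'abfccfebaccfebfabaeb'
  #3 SA[3]=14  'accfebfabaeb'
  #4 SA[4]=23  'aeb'
  #5 SA[5]=2  'afeaabfccfebaccfebfabaeb'
  #6 SA[6]=25  'b'
  #7 SA[7]=13  'baccfebfabaeb'
  #8 SA[8]=22  'baeb'
  #9 SA[9]=1  'bafeaabfccfebaccfebfabaeb'
  #10 SA[10]=19  'bfabaeb'
  #11 SA[11]=7  'bfccfebaccfebfabaeb'
  #12 SA[12]=9  'ccfebaccfebfabaeb'
  #13 SA[13]=15  'ccfebfabaeb'
  #14 SA[14]=10  'cfebaccfebfabaeb'
  #15 SA[15]=16  'cfebfabaeb'
  #16 SA[16]=4  'eaabfccfebaccfebfabaeb'
  #17 SA[17]=24  'eb'
  #18 SA[18]=12  'ebaccfebfabaeb'
  #19 SA[19]=0  'ebafeaabfccfebaccfebfabaeb'
  #20 SA[20]=18  'ebfabaeb'
  #21 SA[21]=20  'fabaeb'
  #22 SA[22]=8  'fccfebaccfebfabaeb'
  #23 SA[23]=3  'feaabfccfebaccfebfabaeb'
  #24 SA[24]=11  'febaccfebfabaeb'
  #25 SA[25]=17  'febfabaeb'

[5, 21, 6, 14, 23, 2, 25, 13, 22, 1, 19, 7, 9, 15, 10, 16, 4, 24, 12, 0, 18, 20, 8, 3, 11, 17]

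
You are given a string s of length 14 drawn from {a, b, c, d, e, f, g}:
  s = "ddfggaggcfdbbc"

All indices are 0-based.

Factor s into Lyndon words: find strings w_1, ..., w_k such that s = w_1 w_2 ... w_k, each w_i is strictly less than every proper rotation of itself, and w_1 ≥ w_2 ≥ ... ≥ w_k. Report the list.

emit factor 1: 'ddfgg' (i=0, period=5)
emit factor 2: 'aggcfdbbc' (i=5, period=9)

["ddfgg", "aggcfdbbc"]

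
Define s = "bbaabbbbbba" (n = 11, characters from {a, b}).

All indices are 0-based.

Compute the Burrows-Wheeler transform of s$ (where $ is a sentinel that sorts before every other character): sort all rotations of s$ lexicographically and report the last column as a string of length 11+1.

abbabbb$bbba

rank  rotation      last
    0  $bbaabbbbbba  a
    1  a$bbaabbbbbb  b
    2  aabbbbbba$bb  b
    3  abbbbbba$bba  a
    4  ba$bbaabbbbb  b
    5  baabbbbbba$b  b
    6  bba$bbaabbbb  b
    7  bbaabbbbbba$  $
    8  bbba$bbaabbb  b
    9  bbbba$bbaabb  b
   10  bbbbba$bbaab  b
   11  bbbbbba$bbaa  a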